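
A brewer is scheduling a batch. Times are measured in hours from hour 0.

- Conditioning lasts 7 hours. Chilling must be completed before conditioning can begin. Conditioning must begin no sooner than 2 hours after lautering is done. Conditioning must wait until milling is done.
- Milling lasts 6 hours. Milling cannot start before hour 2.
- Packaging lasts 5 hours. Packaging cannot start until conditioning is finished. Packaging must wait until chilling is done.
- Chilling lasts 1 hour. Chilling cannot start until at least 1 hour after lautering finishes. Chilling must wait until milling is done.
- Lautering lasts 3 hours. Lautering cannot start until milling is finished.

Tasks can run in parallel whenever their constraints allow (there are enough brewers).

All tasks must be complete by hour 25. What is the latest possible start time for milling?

2

To finish by hour 25, packaging (duration 5) must start no later than hour 20.
Since packaging (must start by hour 20) depends on it, conditioning must finish by hour 20. Backing off its 7-hour duration gives a latest start of hour 13.
Chilling feeds conditioning (must start by hour 13); packaging (must start by hour 20). Taking the minimum, chilling must finish by hour 13 and start by 13 − 1 = hour 12.
For lautering: chilling (must start by hour 12, minus 1-hour gap → hour 11); conditioning (must start by hour 13, minus 2-hour gap → hour 11). The most restrictive is hour 11; with a 3-hour duration, lautering must start by hour 8.
For milling: lautering (must start by hour 8); chilling (must start by hour 12); conditioning (must start by hour 13). The most restrictive is hour 8; with a 6-hour duration, milling must start by hour 2.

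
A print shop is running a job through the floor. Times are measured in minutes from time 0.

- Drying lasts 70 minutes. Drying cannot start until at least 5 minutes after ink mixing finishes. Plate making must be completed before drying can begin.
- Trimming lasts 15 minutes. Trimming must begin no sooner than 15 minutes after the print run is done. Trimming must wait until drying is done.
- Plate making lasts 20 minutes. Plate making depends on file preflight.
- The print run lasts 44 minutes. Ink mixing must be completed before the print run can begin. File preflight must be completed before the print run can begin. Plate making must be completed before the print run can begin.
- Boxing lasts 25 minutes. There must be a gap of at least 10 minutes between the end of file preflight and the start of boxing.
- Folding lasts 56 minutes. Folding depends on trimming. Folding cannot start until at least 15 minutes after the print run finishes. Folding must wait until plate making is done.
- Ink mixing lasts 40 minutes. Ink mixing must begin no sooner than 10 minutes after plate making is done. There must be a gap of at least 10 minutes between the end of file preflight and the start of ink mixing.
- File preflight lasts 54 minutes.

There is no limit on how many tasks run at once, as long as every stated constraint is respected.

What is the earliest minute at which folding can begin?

214

File preflight can start immediately at minute 0; it finishes at minute 54.
Plate making waits on file preflight (finishes minute 54), so it starts at minute 54 and finishes at 54 + 20 = minute 74.
Ink mixing cannot start until plate making (finishes minute 74, plus 10-minute gap → minute 84); file preflight (finishes minute 54, plus 10-minute gap → minute 64). The controlling bound is minute 84, so ink mixing finishes at 84 + 40 = minute 124.
Drying cannot start until ink mixing (finishes minute 124, plus 5-minute gap → minute 129); plate making (finishes minute 74). The controlling bound is minute 129, so drying finishes at 129 + 70 = minute 199.
The print run needs all of ink mixing (finishes minute 124); file preflight (finishes minute 54); plate making (finishes minute 74). That puts its earliest start at minute 124; it finishes at 124 + 44 = minute 168.
Trimming has to wait for the print run (finishes minute 168, plus 15-minute gap → minute 183); drying (finishes minute 199). The latest of these is minute 199, so trimming runs minute 199 to 199 + 15 = minute 214.
Folding waits on trimming (finishes minute 214); the print run (finishes minute 168, plus 15-minute gap → minute 183); plate making (finishes minute 74). The latest of these is minute 214, which is the earliest folding can start.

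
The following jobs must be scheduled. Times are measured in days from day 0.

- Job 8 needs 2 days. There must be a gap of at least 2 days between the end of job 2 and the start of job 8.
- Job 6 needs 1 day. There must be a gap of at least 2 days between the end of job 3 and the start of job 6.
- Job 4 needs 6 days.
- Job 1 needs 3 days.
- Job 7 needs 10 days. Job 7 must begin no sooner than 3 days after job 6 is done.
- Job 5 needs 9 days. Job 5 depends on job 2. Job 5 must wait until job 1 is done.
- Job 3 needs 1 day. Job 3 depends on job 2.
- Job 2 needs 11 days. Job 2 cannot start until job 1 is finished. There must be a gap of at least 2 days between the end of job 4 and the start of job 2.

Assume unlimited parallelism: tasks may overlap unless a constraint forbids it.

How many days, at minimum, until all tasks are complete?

Nothing blocks job 4, so it runs from day 0 to day 6.
Job 1 can start immediately at day 0; it finishes at day 3.
Job 2 needs all of job 1 (finishes day 3); job 4 (finishes day 6, plus 2-day gap → day 8). That puts its earliest start at day 8; it finishes at 8 + 11 = day 19.
After job 2 (finishes day 19, plus 2-day gap → day 21), job 8 can start at day 21 and finishes at day 23.
For job 5: job 2 (finishes day 19); job 1 (finishes day 3). Taking the maximum gives a start of day 19, and it finishes at 19 + 9 = day 28.
Job 3 cannot begin until job 2 (finishes day 19). It runs from day 19 to 19 + 1 = day 20.
After job 3 (finishes day 20, plus 2-day gap → day 22), job 6 can start at day 22 and finishes at day 23.
After job 6 (finishes day 23, plus 3-day gap → day 26), job 7 can start at day 26 and finishes at day 36.
All tasks are finished once the last one completes. Finish times: Job 1 at 3, Job 2 at 19, Job 3 at 20, Job 4 at 6, Job 5 at 28, Job 6 at 23, Job 7 at 36, Job 8 at 23. The latest is day 36.

36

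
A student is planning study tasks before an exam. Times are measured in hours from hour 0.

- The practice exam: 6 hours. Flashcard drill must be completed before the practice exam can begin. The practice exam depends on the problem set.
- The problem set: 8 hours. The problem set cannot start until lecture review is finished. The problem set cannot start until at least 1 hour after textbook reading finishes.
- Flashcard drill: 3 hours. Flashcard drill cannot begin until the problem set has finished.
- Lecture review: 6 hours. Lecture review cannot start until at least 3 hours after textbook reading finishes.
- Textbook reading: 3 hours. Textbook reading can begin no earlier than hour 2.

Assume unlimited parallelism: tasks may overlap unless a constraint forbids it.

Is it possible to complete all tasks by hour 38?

Textbook reading waits on its own release at hour 2, so it starts at hour 2 and finishes at 2 + 3 = hour 5.
Lecture review cannot begin until textbook reading (finishes hour 5, plus 3-hour gap → hour 8). It runs from hour 8 to 8 + 6 = hour 14.
For the problem set: lecture review (finishes hour 14); textbook reading (finishes hour 5, plus 1-hour gap → hour 6). Taking the maximum gives a start of hour 14, and it finishes at 14 + 8 = hour 22.
Flashcard drill waits on the problem set (finishes hour 22), so it starts at hour 22 and finishes at 22 + 3 = hour 25.
The practice exam has to wait for flashcard drill (finishes hour 25); the problem set (finishes hour 22). The latest of these is hour 25, so the practice exam runs hour 25 to 25 + 6 = hour 31.
Every task is finished by hour 31, which is no later than the deadline of 38, so the schedule is feasible.

Yes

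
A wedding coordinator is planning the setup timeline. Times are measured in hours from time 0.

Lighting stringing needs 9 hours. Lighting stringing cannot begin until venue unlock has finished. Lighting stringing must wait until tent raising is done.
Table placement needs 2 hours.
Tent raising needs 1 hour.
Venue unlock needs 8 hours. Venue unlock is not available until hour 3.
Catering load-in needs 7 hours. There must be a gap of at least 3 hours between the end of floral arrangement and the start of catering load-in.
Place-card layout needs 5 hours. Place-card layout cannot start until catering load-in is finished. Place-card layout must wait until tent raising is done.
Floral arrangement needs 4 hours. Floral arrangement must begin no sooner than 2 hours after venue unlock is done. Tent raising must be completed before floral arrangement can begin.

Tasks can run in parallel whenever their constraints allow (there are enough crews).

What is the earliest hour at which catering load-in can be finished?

27

Nothing blocks tent raising, so it runs from hour 0 to hour 1.
After its own release at hour 3, venue unlock can start at hour 3 and finishes at hour 11.
Floral arrangement cannot start until venue unlock (finishes hour 11, plus 2-hour gap → hour 13); tent raising (finishes hour 1). The controlling bound is hour 13, so floral arrangement finishes at 13 + 4 = hour 17.
Catering load-in cannot begin until floral arrangement (finishes hour 17, plus 3-hour gap → hour 20). It runs from hour 20 to 20 + 7 = hour 27.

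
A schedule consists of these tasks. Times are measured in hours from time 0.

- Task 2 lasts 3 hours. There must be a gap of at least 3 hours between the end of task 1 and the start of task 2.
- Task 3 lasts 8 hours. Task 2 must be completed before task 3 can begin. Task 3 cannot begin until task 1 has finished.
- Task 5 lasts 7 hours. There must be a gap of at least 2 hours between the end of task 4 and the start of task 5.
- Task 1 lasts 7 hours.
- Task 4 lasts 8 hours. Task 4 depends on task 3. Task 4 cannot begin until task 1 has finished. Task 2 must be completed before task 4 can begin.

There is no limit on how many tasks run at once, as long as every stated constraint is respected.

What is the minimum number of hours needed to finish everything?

38

Task 1 has no prerequisites, so it starts at hour 0 and finishes at hour 7.
After task 1 (finishes hour 7, plus 3-hour gap → hour 10), task 2 can start at hour 10 and finishes at hour 13.
Task 3 has to wait for task 2 (finishes hour 13); task 1 (finishes hour 7). The latest of these is hour 13, so task 3 runs hour 13 to 13 + 8 = hour 21.
For task 4: task 3 (finishes hour 21); task 1 (finishes hour 7); task 2 (finishes hour 13). Taking the maximum gives a start of hour 21, and it finishes at 21 + 8 = hour 29.
Task 5 cannot begin until task 4 (finishes hour 29, plus 2-hour gap → hour 31). It runs from hour 31 to 31 + 7 = hour 38.
All tasks are finished once the last one completes. Finish times: Task 1 at 7, Task 2 at 13, Task 3 at 21, Task 4 at 29, Task 5 at 38. The latest is hour 38.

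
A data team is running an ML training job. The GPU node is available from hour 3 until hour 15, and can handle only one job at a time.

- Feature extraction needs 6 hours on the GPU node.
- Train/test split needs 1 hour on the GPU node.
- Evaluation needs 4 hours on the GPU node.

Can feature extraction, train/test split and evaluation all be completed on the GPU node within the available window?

The GPU node window is 15 − 3 = 12 hours.
Running back to back, the jobs need 6 + 1 + 4 = 11 hours on the GPU node.
Since 11 ≤ 12, they fit within the window.

Yes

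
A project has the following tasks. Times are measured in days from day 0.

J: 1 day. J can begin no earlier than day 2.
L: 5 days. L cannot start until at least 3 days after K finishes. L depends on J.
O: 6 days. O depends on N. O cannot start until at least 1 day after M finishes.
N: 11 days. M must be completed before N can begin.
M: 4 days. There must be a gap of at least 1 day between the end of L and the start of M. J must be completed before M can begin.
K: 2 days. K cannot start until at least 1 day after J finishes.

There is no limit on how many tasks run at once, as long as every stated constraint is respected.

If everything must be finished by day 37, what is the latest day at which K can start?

Nothing follows O; the deadline of day 37 is its only limit. It must start by 37 − 6 = day 31.
N feeds into O (must start by day 31); so N must finish by day 31 and therefore start by day 20.
For M: N (must start by day 20); O (must start by day 31, minus 1-day gap → day 30). The most restrictive is day 20; with a 4-day duration, M must start by day 16.
Since M (must start by day 16, minus 1-day gap → day 15) depends on it, L must finish by day 15. Backing off its 5-day duration gives a latest start of day 10.
Since L (must start by day 10, minus 3-day gap → day 7) depends on it, K must finish by day 7. Backing off its 2-day duration gives a latest start of day 5.

5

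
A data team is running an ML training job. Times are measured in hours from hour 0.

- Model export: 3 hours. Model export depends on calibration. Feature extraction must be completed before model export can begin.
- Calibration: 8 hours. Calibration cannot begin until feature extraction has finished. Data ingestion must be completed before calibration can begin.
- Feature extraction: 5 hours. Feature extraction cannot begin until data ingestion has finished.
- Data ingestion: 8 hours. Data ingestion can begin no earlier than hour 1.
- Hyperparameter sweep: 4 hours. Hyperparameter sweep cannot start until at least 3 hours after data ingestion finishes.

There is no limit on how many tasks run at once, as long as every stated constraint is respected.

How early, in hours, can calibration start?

14

Data ingestion waits on its own release at hour 1, so it starts at hour 1 and finishes at 1 + 8 = hour 9.
After data ingestion (finishes hour 9), feature extraction can start at hour 9 and finishes at hour 14.
Calibration waits on feature extraction (finishes hour 14); data ingestion (finishes hour 9). The latest of these is hour 14, which is the earliest calibration can start.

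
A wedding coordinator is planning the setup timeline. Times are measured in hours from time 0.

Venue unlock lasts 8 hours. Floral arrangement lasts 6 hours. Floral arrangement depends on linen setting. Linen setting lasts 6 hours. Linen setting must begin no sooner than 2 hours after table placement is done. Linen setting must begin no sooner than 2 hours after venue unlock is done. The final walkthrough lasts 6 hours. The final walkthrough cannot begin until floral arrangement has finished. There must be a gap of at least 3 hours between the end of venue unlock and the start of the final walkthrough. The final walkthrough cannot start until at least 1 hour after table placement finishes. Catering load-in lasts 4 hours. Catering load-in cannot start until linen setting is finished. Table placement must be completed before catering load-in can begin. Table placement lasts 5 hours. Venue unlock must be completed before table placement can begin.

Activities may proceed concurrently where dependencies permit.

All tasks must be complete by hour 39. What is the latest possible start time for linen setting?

The final walkthrough has no dependents, so it just needs to finish by hour 39. Starting by 39 − 6 = hour 33 achieves that.
Since the final walkthrough (must start by hour 33) depends on it, floral arrangement must finish by hour 33. Backing off its 6-hour duration gives a latest start of hour 27.
Nothing follows catering load-in; the deadline of hour 39 is its only limit. It must start by 39 − 4 = hour 35.
For linen setting: floral arrangement (must start by hour 27); catering load-in (must start by hour 35). The most restrictive is hour 27; with a 6-hour duration, linen setting must start by hour 21.

21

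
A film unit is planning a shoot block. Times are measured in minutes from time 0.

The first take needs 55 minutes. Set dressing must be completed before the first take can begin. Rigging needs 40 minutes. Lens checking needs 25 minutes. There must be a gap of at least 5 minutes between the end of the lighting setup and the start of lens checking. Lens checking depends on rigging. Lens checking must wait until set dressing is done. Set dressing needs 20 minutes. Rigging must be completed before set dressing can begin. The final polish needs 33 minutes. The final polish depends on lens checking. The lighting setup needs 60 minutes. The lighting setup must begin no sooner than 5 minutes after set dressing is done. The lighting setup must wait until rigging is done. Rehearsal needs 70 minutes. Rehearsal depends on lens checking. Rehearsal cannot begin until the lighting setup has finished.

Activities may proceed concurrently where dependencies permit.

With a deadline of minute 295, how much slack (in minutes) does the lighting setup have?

Rigging has no prerequisites, so it starts at minute 0 and finishes at minute 40.
Set dressing cannot begin until rigging (finishes minute 40). It runs from minute 40 to 40 + 20 = minute 60.
The lighting setup has to wait for set dressing (finishes minute 60, plus 5-minute gap → minute 65); rigging (finishes minute 40). The latest of these is minute 65, so the lighting setup runs minute 65 to 65 + 60 = minute 125.

Working backward from the deadline:
Rehearsal has no dependents, so it just needs to finish by minute 295. Starting by 295 − 70 = minute 225 achieves that.
The final polish must finish by minute 295; it takes 33 minutes, so it must start by 295 − 33 = minute 262.
Lens checking feeds rehearsal (must start by minute 225); the final polish (must start by minute 262). Taking the minimum, lens checking must finish by minute 225 and start by 225 − 25 = minute 200.
The lighting setup must finish in time for lens checking (must start by minute 200, minus 5-minute gap → minute 195); rehearsal (must start by minute 225). The tightest is minute 195, so the lighting setup must start by 195 − 60 = minute 135.
So the lighting setup can start as early as minute 65 and as late as minute 135, giving 135 − 65 = 70 minutes of slack.

70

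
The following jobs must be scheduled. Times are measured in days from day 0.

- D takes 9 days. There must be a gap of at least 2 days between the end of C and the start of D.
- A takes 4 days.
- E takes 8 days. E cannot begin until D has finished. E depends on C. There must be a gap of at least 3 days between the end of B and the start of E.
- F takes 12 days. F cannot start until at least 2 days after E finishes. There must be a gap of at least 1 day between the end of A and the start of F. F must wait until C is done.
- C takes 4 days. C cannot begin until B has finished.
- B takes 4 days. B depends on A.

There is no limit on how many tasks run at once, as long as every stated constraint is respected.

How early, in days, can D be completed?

23

A can start immediately at day 0; it finishes at day 4.
B cannot begin until A (finishes day 4). It runs from day 4 to 4 + 4 = day 8.
C cannot begin until B (finishes day 8). It runs from day 8 to 8 + 4 = day 12.
D cannot begin until C (finishes day 12, plus 2-day gap → day 14). It runs from day 14 to 14 + 9 = day 23.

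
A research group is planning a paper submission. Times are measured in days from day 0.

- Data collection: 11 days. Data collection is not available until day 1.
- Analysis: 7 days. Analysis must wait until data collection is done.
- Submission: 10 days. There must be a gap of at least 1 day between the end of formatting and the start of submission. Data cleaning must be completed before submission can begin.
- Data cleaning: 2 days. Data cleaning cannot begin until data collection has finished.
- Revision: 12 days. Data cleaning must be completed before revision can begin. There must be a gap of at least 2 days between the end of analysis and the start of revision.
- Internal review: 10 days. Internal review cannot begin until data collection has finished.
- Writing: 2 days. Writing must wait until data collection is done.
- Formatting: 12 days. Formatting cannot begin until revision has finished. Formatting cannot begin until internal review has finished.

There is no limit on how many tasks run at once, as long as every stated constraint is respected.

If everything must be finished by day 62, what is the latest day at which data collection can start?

7

Nothing follows submission; the deadline of day 62 is its only limit. It must start by 62 − 10 = day 52.
Formatting must finish before submission (must start by day 52, minus 1-day gap → day 51). With a 12-day duration, formatting must start by 51 − 12 = day 39.
Revision must finish before formatting (must start by day 39). With a 12-day duration, revision must start by 39 − 12 = day 27.
For data cleaning: revision (must start by day 27); submission (must start by day 52). The most restrictive is day 27; with a 2-day duration, data cleaning must start by day 25.
Analysis must finish before revision (must start by day 27, minus 2-day gap → day 25). With a 7-day duration, analysis must start by 25 − 7 = day 18.
Writing must finish by day 62; it takes 2 days, so it must start by 62 − 2 = day 60.
Since formatting (must start by day 39) depends on it, internal review must finish by day 39. Backing off its 10-day duration gives a latest start of day 29.
Data collection has several dependents: data cleaning (must start by day 25); analysis (must start by day 18); writing (must start by day 60); internal review (must start by day 29). The earliest of those limits is day 18, so data collection must start by 18 − 11 = day 7.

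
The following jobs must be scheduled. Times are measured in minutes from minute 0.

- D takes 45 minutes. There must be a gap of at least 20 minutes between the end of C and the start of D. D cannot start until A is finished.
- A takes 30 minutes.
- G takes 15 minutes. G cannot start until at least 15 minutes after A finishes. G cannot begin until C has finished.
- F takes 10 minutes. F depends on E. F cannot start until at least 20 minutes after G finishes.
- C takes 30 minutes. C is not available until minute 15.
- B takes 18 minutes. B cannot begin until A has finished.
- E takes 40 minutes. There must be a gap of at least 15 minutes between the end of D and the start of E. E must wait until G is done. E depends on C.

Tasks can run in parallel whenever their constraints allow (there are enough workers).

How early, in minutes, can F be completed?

C waits on its own release at minute 15, so it starts at minute 15 and finishes at 15 + 30 = minute 45.
Nothing blocks A, so it runs from minute 0 to minute 30.
G cannot start until A (finishes minute 30, plus 15-minute gap → minute 45); C (finishes minute 45). The controlling bound is minute 45, so G finishes at 45 + 15 = minute 60.
D has to wait for C (finishes minute 45, plus 20-minute gap → minute 65); A (finishes minute 30). The latest of these is minute 65, so D runs minute 65 to 65 + 45 = minute 110.
E needs all of D (finishes minute 110, plus 15-minute gap → minute 125); G (finishes minute 60); C (finishes minute 45). That puts its earliest start at minute 125; it finishes at 125 + 40 = minute 165.
For F: E (finishes minute 165); G (finishes minute 60, plus 20-minute gap → minute 80). Taking the maximum gives a start of minute 165, and it finishes at 165 + 10 = minute 175.

175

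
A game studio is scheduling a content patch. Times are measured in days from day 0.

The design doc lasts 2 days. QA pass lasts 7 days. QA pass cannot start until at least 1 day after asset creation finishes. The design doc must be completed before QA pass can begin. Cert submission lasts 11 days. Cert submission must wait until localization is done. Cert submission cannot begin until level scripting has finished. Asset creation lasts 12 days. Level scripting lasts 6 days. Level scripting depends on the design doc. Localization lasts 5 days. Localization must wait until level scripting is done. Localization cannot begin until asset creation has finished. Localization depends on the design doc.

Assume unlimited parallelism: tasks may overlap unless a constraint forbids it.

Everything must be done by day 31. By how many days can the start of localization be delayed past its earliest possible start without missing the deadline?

Asset creation has no prerequisites, so it starts at day 0 and finishes at day 12.
The design doc has no prerequisites, so it starts at day 0 and finishes at day 2.
After the design doc (finishes day 2), level scripting can start at day 2 and finishes at day 8.
Localization has to wait for level scripting (finishes day 8); asset creation (finishes day 12); the design doc (finishes day 2). The latest of these is day 12, so localization runs day 12 to 12 + 5 = day 17.

Working backward from the deadline:
Cert submission has no dependents, so it just needs to finish by day 31. Starting by 31 − 11 = day 20 achieves that.
Localization must finish before cert submission (must start by day 20). With a 5-day duration, localization must start by 20 − 5 = day 15.
So localization can start as early as day 12 and as late as day 15, giving 15 − 12 = 3 days of slack.

3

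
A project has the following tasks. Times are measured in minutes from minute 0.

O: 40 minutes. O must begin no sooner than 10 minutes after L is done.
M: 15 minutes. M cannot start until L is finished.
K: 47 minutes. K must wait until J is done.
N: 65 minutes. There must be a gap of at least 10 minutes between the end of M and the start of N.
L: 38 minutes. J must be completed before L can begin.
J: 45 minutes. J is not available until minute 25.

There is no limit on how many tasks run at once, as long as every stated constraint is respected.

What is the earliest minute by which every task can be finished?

J waits on its own release at minute 25, so it starts at minute 25 and finishes at 25 + 45 = minute 70.
L cannot begin until J (finishes minute 70). It runs from minute 70 to 70 + 38 = minute 108.
After L (finishes minute 108, plus 10-minute gap → minute 118), O can start at minute 118 and finishes at minute 158.
M cannot begin until L (finishes minute 108). It runs from minute 108 to 108 + 15 = minute 123.
N waits on M (finishes minute 123, plus 10-minute gap → minute 133), so it starts at minute 133 and finishes at 133 + 65 = minute 198.
K cannot begin until J (finishes minute 70). It runs from minute 70 to 70 + 47 = minute 117.
All tasks are finished once the last one completes. Finish times: J at 70, K at 117, L at 108, M at 123, N at 198, O at 158. The latest is minute 198.

198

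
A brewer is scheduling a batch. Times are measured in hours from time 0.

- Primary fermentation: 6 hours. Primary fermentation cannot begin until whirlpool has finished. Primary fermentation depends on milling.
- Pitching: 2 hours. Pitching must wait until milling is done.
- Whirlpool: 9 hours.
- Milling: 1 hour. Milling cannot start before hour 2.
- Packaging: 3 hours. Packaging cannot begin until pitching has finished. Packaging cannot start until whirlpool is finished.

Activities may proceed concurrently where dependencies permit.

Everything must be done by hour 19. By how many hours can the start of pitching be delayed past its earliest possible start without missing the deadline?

11

After its own release at hour 2, milling can start at hour 2 and finishes at hour 3.
Pitching cannot begin until milling (finishes hour 3). It runs from hour 3 to 3 + 2 = hour 5.

Working backward from the deadline:
Nothing follows packaging; the deadline of hour 19 is its only limit. It must start by 19 − 3 = hour 16.
Pitching feeds into packaging (must start by hour 16); so pitching must finish by hour 16 and therefore start by hour 14.
So pitching can start as early as hour 3 and as late as hour 14, giving 14 − 3 = 11 hours of slack.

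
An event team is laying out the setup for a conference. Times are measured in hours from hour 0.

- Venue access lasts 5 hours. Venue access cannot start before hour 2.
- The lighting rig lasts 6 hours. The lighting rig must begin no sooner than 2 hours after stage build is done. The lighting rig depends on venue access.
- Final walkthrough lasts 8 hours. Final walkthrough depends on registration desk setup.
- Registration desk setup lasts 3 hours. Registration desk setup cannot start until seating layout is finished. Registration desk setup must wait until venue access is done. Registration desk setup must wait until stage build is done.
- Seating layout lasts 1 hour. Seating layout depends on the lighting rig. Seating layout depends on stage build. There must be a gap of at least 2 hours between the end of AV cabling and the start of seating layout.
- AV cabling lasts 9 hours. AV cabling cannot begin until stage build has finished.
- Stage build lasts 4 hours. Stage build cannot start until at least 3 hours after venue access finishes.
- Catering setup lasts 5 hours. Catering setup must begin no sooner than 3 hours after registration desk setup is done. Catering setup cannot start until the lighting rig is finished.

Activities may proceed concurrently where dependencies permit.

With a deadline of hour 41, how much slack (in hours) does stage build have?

4

After its own release at hour 2, venue access can start at hour 2 and finishes at hour 7.
Stage build cannot begin until venue access (finishes hour 7, plus 3-hour gap → hour 10). It runs from hour 10 to 10 + 4 = hour 14.

Working backward from the deadline:
Catering setup must finish by hour 41; it takes 5 hours, so it must start by 41 − 5 = hour 36.
To finish by hour 41, final walkthrough (duration 8) must start no later than hour 33.
Registration desk setup has several dependents: catering setup (must start by hour 36, minus 3-hour gap → hour 33); final walkthrough (must start by hour 33). The earliest of those limits is hour 33, so registration desk setup must start by 33 − 3 = hour 30.
Seating layout has to be done before registration desk setup (must start by hour 30). That means finishing by hour 30, i.e. starting by 30 − 1 = hour 29.
For the lighting rig: seating layout (must start by hour 29); catering setup (must start by hour 36). The most restrictive is hour 29; with a 6-hour duration, the lighting rig must start by hour 23.
AV cabling must finish before seating layout (must start by hour 29, minus 2-hour gap → hour 27). With a 9-hour duration, AV cabling must start by 27 − 9 = hour 18.
For stage build: the lighting rig (must start by hour 23, minus 2-hour gap → hour 21); AV cabling (must start by hour 18); seating layout (must start by hour 29); registration desk setup (must start by hour 30). The most restrictive is hour 18; with a 4-hour duration, stage build must start by hour 14.
So stage build can start as early as hour 10 and as late as hour 14, giving 14 − 10 = 4 hours of slack.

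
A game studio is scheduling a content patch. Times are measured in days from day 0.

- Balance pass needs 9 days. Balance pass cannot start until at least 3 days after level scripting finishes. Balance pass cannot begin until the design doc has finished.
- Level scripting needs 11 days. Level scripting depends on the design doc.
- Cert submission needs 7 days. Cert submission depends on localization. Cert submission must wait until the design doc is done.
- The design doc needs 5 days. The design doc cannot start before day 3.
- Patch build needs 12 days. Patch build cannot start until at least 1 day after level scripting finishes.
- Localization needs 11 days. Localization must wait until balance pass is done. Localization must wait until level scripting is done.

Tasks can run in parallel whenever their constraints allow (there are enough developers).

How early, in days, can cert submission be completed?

After its own release at day 3, the design doc can start at day 3 and finishes at day 8.
Level scripting cannot begin until the design doc (finishes day 8). It runs from day 8 to 8 + 11 = day 19.
Balance pass has to wait for level scripting (finishes day 19, plus 3-day gap → day 22); the design doc (finishes day 8). The latest of these is day 22, so balance pass runs day 22 to 22 + 9 = day 31.
Localization has to wait for balance pass (finishes day 31); level scripting (finishes day 19). The latest of these is day 31, so localization runs day 31 to 31 + 11 = day 42.
Cert submission has to wait for localization (finishes day 42); the design doc (finishes day 8). The latest of these is day 42, so cert submission runs day 42 to 42 + 7 = day 49.

49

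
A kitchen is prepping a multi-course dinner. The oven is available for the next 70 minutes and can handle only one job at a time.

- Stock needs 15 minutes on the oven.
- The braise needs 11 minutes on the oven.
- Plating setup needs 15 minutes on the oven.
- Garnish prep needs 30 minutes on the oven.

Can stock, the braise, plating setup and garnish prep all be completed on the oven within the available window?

No

Running back to back, the jobs need 15 + 11 + 15 + 30 = 71 minutes on the oven.
Since 71 > 70, they cannot all fit.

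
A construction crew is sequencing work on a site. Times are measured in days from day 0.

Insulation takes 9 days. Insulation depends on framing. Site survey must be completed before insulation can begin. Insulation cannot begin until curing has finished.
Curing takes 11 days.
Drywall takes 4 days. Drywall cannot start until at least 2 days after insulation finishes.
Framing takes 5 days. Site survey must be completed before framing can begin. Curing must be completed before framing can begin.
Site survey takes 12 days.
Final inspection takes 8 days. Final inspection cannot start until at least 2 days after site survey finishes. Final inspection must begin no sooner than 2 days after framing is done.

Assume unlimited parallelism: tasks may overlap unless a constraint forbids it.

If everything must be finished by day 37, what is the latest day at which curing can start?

Nothing follows drywall; the deadline of day 37 is its only limit. It must start by 37 − 4 = day 33.
Insulation must finish before drywall (must start by day 33, minus 2-day gap → day 31). With a 9-day duration, insulation must start by 31 − 9 = day 22.
Final inspection has no dependents, so it just needs to finish by day 37. Starting by 37 − 8 = day 29 achieves that.
Framing has several dependents: insulation (must start by day 22); final inspection (must start by day 29, minus 2-day gap → day 27). The earliest of those limits is day 22, so framing must start by 22 − 5 = day 17.
Curing has several dependents: framing (must start by day 17); insulation (must start by day 22). The earliest of those limits is day 17, so curing must start by 17 − 11 = day 6.

6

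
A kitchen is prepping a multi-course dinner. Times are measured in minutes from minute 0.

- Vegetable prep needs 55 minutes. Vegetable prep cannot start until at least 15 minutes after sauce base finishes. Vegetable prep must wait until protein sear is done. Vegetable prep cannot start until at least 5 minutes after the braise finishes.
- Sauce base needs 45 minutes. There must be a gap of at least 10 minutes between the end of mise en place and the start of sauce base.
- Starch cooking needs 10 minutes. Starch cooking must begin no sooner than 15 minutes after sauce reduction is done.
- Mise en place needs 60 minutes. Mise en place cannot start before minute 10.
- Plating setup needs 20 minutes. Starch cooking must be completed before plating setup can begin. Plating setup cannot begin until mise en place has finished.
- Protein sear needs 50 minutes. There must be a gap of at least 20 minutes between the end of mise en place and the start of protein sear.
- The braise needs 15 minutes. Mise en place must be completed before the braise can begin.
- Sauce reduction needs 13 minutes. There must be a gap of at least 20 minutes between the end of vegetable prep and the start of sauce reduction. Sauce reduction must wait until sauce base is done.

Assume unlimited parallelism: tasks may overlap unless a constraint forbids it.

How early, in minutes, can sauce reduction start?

Mise en place cannot begin until its own release at minute 10. It runs from minute 10 to 10 + 60 = minute 70.
Protein sear cannot begin until mise en place (finishes minute 70, plus 20-minute gap → minute 90). It runs from minute 90 to 90 + 50 = minute 140.
The braise cannot begin until mise en place (finishes minute 70). It runs from minute 70 to 70 + 15 = minute 85.
Sauce base waits on mise en place (finishes minute 70, plus 10-minute gap → minute 80), so it starts at minute 80 and finishes at 80 + 45 = minute 125.
For vegetable prep: sauce base (finishes minute 125, plus 15-minute gap → minute 140); protein sear (finishes minute 140); the braise (finishes minute 85, plus 5-minute gap → minute 90). Taking the maximum gives a start of minute 140, and it finishes at 140 + 55 = minute 195.
Sauce reduction waits on vegetable prep (finishes minute 195, plus 20-minute gap → minute 215); sauce base (finishes minute 125). The latest of these is minute 215, which is the earliest sauce reduction can start.

215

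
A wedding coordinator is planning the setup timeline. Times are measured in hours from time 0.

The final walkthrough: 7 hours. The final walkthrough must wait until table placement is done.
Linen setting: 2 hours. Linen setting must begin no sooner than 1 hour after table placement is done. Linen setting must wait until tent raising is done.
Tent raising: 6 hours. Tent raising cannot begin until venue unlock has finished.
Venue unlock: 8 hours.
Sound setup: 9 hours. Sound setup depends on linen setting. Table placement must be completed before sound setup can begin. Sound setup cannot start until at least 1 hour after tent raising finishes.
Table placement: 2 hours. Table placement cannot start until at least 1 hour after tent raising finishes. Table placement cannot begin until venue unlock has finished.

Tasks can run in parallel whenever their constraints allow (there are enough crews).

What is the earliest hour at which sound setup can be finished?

29

Venue unlock has no prerequisites, so it starts at hour 0 and finishes at hour 8.
Tent raising cannot begin until venue unlock (finishes hour 8). It runs from hour 8 to 8 + 6 = hour 14.
Table placement needs all of tent raising (finishes hour 14, plus 1-hour gap → hour 15); venue unlock (finishes hour 8). That puts its earliest start at hour 15; it finishes at 15 + 2 = hour 17.
For linen setting: table placement (finishes hour 17, plus 1-hour gap → hour 18); tent raising (finishes hour 14). Taking the maximum gives a start of hour 18, and it finishes at 18 + 2 = hour 20.
Sound setup needs all of linen setting (finishes hour 20); table placement (finishes hour 17); tent raising (finishes hour 14, plus 1-hour gap → hour 15). That puts its earliest start at hour 20; it finishes at 20 + 9 = hour 29.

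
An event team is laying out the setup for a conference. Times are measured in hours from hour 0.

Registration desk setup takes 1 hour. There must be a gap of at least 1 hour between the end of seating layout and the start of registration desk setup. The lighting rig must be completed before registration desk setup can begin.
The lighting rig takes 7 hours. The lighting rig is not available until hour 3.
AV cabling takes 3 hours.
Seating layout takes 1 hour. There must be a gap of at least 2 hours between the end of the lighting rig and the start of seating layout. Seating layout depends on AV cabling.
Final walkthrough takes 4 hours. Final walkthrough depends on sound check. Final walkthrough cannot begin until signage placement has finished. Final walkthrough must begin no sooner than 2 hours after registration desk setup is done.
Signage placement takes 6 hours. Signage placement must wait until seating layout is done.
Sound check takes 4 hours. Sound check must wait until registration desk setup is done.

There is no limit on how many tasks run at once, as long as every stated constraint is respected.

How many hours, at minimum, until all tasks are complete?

23

Nothing blocks AV cabling, so it runs from hour 0 to hour 3.
After its own release at hour 3, the lighting rig can start at hour 3 and finishes at hour 10.
Seating layout cannot start until the lighting rig (finishes hour 10, plus 2-hour gap → hour 12); AV cabling (finishes hour 3). The controlling bound is hour 12, so seating layout finishes at 12 + 1 = hour 13.
After seating layout (finishes hour 13), signage placement can start at hour 13 and finishes at hour 19.
For registration desk setup: seating layout (finishes hour 13, plus 1-hour gap → hour 14); the lighting rig (finishes hour 10). Taking the maximum gives a start of hour 14, and it finishes at 14 + 1 = hour 15.
Sound check waits on registration desk setup (finishes hour 15), so it starts at hour 15 and finishes at 15 + 4 = hour 19.
Final walkthrough cannot start until sound check (finishes hour 19); signage placement (finishes hour 19); registration desk setup (finishes hour 15, plus 2-hour gap → hour 17). The controlling bound is hour 19, so final walkthrough finishes at 19 + 4 = hour 23.
All tasks are finished once the last one completes. Finish times: The lighting rig at 10, AV cabling at 3, Seating layout at 13, Registration desk setup at 15, Signage placement at 19, Sound check at 19, Final walkthrough at 23. The latest is hour 23.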